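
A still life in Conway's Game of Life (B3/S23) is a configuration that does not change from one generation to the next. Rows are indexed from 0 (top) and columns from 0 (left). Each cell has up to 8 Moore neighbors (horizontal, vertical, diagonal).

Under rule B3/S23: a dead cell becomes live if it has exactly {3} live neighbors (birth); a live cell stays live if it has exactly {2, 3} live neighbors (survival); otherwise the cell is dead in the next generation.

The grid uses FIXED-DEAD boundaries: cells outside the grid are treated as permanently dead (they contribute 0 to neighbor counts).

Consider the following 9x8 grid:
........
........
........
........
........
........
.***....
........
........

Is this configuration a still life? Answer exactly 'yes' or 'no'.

Compute generation 1 and compare to generation 0 (given above):
Generation 1:
........
........
........
........
........
..*.....
..*.....
..*.....
........
Cell (5,2) differs: gen0=0 vs gen1=1 -> NOT a still life.

Answer: no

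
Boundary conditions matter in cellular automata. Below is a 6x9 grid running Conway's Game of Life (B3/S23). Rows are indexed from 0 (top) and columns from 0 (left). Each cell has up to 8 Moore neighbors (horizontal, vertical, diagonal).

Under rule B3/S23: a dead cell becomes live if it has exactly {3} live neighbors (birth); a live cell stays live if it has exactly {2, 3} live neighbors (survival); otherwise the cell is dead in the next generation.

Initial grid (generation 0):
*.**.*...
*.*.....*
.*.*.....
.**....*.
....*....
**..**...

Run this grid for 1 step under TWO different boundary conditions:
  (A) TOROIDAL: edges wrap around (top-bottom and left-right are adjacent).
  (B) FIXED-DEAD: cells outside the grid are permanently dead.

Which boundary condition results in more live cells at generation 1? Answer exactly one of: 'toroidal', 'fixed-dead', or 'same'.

Answer: toroidal

Derivation:
Under TOROIDAL boundary, generation 1:
..**.*...
*...*...*
...*....*
.***.....
*.****...
***..*...
Population = 20

Under FIXED-DEAD boundary, generation 1:
..**.....
*...*....
*..*.....
.***.....
*.****...
....**...
Population = 16

Comparison: toroidal=20, fixed-dead=16 -> toroidal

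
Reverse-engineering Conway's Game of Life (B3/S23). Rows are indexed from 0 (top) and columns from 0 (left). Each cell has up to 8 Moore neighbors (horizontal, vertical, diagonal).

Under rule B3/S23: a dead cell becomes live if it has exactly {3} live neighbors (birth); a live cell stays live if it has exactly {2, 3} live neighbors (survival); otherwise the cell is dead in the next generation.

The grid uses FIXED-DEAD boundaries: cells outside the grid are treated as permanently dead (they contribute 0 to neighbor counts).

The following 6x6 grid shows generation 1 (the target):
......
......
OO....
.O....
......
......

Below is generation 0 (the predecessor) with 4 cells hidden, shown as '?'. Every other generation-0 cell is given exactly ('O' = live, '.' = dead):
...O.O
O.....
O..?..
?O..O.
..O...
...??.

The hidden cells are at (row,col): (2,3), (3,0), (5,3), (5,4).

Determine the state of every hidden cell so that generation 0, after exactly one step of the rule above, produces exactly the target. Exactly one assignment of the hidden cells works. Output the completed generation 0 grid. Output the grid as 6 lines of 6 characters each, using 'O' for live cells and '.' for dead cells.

Answer: ...O.O
O.....
O.....
.O..O.
..O...
......

Derivation:
Hidden generation-0 cells (in order): (2,3), (3,0), (5,3), (5,4).
A hidden cell only influences target cells in its own 3x3 neighborhood. Try each of the 2^4 = 16 assignments, step the completed generation 0 forward once under B3/S23, and compare with the target:
  (2,3)=. (3,0)=. (5,3)=. (5,4)=. -> step reproduces the target at every cell -> ACCEPT
  (2,3)=. (3,0)=. (5,3)=. (5,4)=O -> step gives (4,3)='O' but target has '.' -> reject
  (2,3)=. (3,0)=. (5,3)=O (5,4)=. -> step gives (4,2)='O' but target has '.' -> reject
  (2,3)=. (3,0)=. (5,3)=O (5,4)=O -> step gives (4,2)='O' but target has '.' -> reject
  (2,3)=. (3,0)=O (5,3)=. (5,4)=. -> step gives (2,1)='.' but target has 'O' -> reject
  (2,3)=. (3,0)=O (5,3)=. (5,4)=O -> step gives (2,1)='.' but target has 'O' -> reject
  (2,3)=. (3,0)=O (5,3)=O (5,4)=. -> step gives (2,1)='.' but target has 'O' -> reject
  (2,3)=. (3,0)=O (5,3)=O (5,4)=O -> step gives (2,1)='.' but target has 'O' -> reject
  (2,3)=O (3,0)=. (5,3)=. (5,4)=. -> step gives (1,4)='O' but target has '.' -> reject
  (2,3)=O (3,0)=. (5,3)=. (5,4)=O -> step gives (1,4)='O' but target has '.' -> reject
  (2,3)=O (3,0)=. (5,3)=O (5,4)=. -> step gives (1,4)='O' but target has '.' -> reject
  (2,3)=O (3,0)=. (5,3)=O (5,4)=O -> step gives (1,4)='O' but target has '.' -> reject
  (2,3)=O (3,0)=O (5,3)=. (5,4)=. -> step gives (1,4)='O' but target has '.' -> reject
  (2,3)=O (3,0)=O (5,3)=. (5,4)=O -> step gives (1,4)='O' but target has '.' -> reject
  (2,3)=O (3,0)=O (5,3)=O (5,4)=. -> step gives (1,4)='O' but target has '.' -> reject
  (2,3)=O (3,0)=O (5,3)=O (5,4)=O -> step gives (1,4)='O' but target has '.' -> reject
Unique solution: (2,3)=dead, (3,0)=dead, (5,3)=dead, (5,4)=dead.
Check: live-neighbor counts of every cell in the completed generation 0:
111020
121121
231111
222201
121211
011100
Applying B3/S23 to generation 0 with these counts gives:
......
......
OO....
.O....
......
......
which matches the target exactly.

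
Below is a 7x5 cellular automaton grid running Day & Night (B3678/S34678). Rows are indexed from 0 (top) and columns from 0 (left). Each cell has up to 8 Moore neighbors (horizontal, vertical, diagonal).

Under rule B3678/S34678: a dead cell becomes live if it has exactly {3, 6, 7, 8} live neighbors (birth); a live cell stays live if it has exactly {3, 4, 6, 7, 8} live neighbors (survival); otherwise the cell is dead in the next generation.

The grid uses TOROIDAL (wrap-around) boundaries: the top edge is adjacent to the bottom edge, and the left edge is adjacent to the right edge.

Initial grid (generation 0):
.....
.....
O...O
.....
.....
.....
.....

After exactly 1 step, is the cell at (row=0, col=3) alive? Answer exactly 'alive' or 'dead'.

Answer: dead

Derivation:
Simulating step by step:
Generation 0 (given above): 2 live cells
Generation 1: 0 live cells
.....
.....
.....
.....
.....
.....
.....

Cell (0,3) at generation 1: 0 -> dead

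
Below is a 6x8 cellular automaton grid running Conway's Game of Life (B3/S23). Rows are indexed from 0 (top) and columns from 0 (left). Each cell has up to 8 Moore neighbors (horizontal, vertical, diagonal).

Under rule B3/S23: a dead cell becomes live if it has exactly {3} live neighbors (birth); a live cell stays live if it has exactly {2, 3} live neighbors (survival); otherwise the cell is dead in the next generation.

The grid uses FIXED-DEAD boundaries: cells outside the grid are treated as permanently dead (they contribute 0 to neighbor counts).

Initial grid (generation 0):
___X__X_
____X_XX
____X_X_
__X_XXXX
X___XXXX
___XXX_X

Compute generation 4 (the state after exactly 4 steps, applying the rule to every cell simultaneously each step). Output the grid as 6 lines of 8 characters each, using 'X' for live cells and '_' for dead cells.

Simulating step by step:
Generation 0 (given above): 21 live cells
Generation 1: 10 live cells
_____XXX
___XX_XX
____X___
________
________
___X___X
Generation 2: 9 live cells
____XX_X
___XX__X
___XXX__
________
________
________
Generation 3: 7 live cells
___XXXX_
________
___X_X__
____X___
________
________
Generation 4: 6 live cells
(generation 4 grid is the final answer)

Answer: ____XX__
___X__X_
____X___
____X___
________
________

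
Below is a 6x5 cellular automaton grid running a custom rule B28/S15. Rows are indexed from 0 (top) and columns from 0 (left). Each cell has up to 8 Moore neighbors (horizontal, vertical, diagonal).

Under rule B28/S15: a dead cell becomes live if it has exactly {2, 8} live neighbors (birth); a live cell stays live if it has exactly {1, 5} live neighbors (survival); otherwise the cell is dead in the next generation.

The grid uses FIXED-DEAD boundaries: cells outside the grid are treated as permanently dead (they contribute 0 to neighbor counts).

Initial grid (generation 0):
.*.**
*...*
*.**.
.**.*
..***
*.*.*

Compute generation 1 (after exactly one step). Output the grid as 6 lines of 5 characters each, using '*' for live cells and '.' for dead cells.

Simulating step by step:
Generation 0 (given above): 17 live cells
Generation 1: 6 live cells
(generation 1 grid is the final answer)

Answer: ***..
.....
.....
*.*..
*....
.....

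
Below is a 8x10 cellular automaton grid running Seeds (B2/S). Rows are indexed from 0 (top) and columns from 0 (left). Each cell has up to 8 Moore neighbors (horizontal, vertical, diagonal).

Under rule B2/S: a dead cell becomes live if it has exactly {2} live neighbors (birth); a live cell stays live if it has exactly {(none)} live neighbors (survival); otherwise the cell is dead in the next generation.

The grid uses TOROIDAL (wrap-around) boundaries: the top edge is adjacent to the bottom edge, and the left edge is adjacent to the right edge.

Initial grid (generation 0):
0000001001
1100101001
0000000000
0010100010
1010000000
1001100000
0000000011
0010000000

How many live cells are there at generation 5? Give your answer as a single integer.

Answer: 16

Derivation:
Simulating step by step:
Generation 0 (given above): 18 live cells
Generation 1: 20 live cells
0011000110
0000000110
0010100110
0000000001
0000010000
0010000010
1110100000
1000000100
Generation 2: 20 live cells
0100000000
0100100000
0001001000
0001111100
0000000011
1000110001
0000000110
0000101000
Generation 3: 14 live cells
1011100000
1001010000
0000000000
0010000001
0000000000
0000001000
1001000000
0000010010
Generation 4: 14 live cells
0000001000
0000000001
1111100001
0000000000
0000000000
0000000000
0000111101
1000000000
Generation 5: 16 live cells
1000000001
0000110010
0000000010
0000100001
0000000000
0000100110
1000000010
0000100011
Population at generation 5: 16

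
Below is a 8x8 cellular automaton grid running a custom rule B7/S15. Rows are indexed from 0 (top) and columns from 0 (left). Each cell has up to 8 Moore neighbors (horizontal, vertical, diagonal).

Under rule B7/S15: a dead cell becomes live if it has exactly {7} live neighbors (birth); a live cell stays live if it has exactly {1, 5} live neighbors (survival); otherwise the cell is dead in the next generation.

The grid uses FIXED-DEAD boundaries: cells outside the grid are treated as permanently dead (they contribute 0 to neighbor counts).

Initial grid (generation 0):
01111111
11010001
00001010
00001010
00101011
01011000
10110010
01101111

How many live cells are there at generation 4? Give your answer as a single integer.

Simulating step by step:
Generation 0 (given above): 32 live cells
Generation 1: 3 live cells
00000000
00000000
00000000
00000000
00000000
00010000
00110000
00000000
Generation 2: 0 live cells
00000000
00000000
00000000
00000000
00000000
00000000
00000000
00000000
Generation 3: 0 live cells
00000000
00000000
00000000
00000000
00000000
00000000
00000000
00000000
Generation 4: 0 live cells
00000000
00000000
00000000
00000000
00000000
00000000
00000000
00000000
Population at generation 4: 0

Answer: 0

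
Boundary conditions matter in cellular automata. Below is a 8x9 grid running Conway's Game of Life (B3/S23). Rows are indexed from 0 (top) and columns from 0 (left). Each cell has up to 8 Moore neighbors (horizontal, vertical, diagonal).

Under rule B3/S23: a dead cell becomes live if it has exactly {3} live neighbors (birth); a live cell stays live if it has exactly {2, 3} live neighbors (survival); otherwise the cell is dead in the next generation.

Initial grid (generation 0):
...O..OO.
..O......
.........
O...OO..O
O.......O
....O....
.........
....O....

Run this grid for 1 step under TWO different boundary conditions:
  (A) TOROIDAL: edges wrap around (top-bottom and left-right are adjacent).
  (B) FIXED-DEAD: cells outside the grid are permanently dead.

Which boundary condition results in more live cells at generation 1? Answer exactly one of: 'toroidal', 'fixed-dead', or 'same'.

Answer: toroidal

Derivation:
Under TOROIDAL boundary, generation 1:
...O.....
.........
.........
O.......O
O...OO..O
.........
.........
.........
Population = 7

Under FIXED-DEAD boundary, generation 1:
.........
.........
.........
.........
....OO...
.........
.........
.........
Population = 2

Comparison: toroidal=7, fixed-dead=2 -> toroidal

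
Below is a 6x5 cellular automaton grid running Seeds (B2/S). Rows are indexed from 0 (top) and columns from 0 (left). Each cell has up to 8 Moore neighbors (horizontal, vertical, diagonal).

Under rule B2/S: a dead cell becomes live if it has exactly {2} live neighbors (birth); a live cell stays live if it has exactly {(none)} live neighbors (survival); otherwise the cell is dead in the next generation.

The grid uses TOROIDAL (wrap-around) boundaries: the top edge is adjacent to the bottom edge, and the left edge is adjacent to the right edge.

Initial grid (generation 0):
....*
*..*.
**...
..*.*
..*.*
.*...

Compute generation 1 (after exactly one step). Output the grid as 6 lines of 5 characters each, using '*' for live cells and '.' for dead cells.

Simulating step by step:
Generation 0 (given above): 10 live cells
Generation 1: 6 live cells
(generation 1 grid is the final answer)

Answer: .***.
..*..
.....
.....
.....
..*.*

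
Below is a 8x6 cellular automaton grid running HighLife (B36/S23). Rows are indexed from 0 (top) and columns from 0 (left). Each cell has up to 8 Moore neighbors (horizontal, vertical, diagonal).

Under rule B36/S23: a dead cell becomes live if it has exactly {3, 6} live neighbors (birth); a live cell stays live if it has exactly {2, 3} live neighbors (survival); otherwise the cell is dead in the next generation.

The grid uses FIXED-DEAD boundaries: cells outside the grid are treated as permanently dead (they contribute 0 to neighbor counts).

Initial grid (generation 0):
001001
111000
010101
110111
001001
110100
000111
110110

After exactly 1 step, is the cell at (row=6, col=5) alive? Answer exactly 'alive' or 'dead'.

Answer: alive

Derivation:
Simulating step by step:
Generation 0 (given above): 25 live cells
Generation 1: 19 live cells
001000
100110
001101
110101
000001
010101
000001
001101

Cell (6,5) at generation 1: 1 -> alive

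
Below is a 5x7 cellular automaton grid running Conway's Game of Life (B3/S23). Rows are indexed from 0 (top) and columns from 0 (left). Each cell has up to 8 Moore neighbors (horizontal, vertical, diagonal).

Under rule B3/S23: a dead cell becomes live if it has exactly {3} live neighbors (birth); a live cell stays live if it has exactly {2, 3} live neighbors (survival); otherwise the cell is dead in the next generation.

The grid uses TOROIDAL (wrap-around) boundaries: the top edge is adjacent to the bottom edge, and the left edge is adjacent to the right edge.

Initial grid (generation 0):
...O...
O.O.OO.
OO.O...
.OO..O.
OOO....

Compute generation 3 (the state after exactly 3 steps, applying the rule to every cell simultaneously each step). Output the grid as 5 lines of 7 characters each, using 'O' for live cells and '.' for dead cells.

Answer: ..O.O..
....O..
O...O..
.....O.
O....O.

Derivation:
Simulating step by step:
Generation 0 (given above): 14 live cells
Generation 1: 15 live cells
O..OO.O
O.O.O.O
O..O.O.
...O..O
O..O...
Generation 2: 16 live cells
..O.O..
..O....
OOOO.O.
O.OO..O
O.OO.O.
Generation 3: 8 live cells
(generation 3 grid is the final answer)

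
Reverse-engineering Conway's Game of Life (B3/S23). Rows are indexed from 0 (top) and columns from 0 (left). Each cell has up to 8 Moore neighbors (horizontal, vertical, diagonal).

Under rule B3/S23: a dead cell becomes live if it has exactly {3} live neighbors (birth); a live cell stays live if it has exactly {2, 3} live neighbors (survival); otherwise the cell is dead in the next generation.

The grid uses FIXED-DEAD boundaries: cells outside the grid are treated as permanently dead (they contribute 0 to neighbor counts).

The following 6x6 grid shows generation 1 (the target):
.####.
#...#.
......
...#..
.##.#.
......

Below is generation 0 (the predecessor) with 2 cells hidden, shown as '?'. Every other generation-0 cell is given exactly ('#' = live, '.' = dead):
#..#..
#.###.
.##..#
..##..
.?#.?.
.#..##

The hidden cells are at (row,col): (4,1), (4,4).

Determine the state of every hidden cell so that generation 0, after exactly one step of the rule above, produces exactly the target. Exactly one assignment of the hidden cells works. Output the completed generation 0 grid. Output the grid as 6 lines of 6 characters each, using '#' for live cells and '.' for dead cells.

Answer: #..#..
#.###.
.##..#
..##..
..#...
.#..##

Derivation:
Hidden generation-0 cells (in order): (4,1), (4,4).
A hidden cell only influences target cells in its own 3x3 neighborhood. Try each of the 2^2 = 4 assignments, step the completed generation 0 forward once under B3/S23, and compare with the target:
  (4,1)=. (4,4)=. -> step reproduces the target at every cell -> ACCEPT
  (4,1)=. (4,4)=# -> step gives (3,3)='.' but target has '#' -> reject
  (4,1)=# (4,4)=. -> step gives (4,2)='.' but target has '#' -> reject
  (4,1)=# (4,4)=# -> step gives (3,3)='.' but target has '#' -> reject
Unique solution: (4,1)=dead, (4,4)=dead.
Check: live-neighbor counts of every cell in the completed generation 0:
133331
254432
245641
144321
133432
112211
Applying B3/S23 to generation 0 with these counts gives:
.####.
#...#.
......
...#..
.##.#.
......
which matches the target exactly.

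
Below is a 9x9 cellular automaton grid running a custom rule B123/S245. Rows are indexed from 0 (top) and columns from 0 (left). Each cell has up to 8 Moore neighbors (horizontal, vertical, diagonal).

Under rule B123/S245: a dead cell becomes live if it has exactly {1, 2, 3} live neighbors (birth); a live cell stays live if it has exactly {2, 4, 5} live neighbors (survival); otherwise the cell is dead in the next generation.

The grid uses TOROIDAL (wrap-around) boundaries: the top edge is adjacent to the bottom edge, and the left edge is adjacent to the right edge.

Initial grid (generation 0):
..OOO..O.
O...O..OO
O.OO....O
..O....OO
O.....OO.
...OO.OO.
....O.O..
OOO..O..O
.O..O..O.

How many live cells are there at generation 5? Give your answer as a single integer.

Simulating step by step:
Generation 0 (given above): 32 live cells
Generation 1: 50 live cells
OOOO.OO..
.....OO.O
O.O.OOO..
..OOOOOOO
.OOOOOOO.
OOOOO.OOO
OOO.....O
..OOO.OOO
.O...OOO.
Generation 2: 24 live cells
.....O..O
......O.O
OOO.O....
O.O....O.
.O.......
....O.OOO
.........
..O.O.OOO
.O...O.O.
Generation 3: 52 live cells
OOO.OO..O
.OOOOO.OO
.OOO.OOO.
...OOOO.O
OOOOOOO..
OOOO.O.O.
OOOOO....
OO.O.O..O
O.OOO..O.
Generation 4: 28 live cells
O....O..O
.....O.OO
.......O.
........O
OO....O..
O....O...
...OOOOO.
O....OOOO
..OOO.OO.
Generation 5: 46 live cells
OOOO....O
OO..O...O
O...OOO..
OOO..OOOO
.OO.OO.OO
OOOO.O.OO
OOO.OO.O.
.OO.....O
.O.O..OO.
Population at generation 5: 46

Answer: 46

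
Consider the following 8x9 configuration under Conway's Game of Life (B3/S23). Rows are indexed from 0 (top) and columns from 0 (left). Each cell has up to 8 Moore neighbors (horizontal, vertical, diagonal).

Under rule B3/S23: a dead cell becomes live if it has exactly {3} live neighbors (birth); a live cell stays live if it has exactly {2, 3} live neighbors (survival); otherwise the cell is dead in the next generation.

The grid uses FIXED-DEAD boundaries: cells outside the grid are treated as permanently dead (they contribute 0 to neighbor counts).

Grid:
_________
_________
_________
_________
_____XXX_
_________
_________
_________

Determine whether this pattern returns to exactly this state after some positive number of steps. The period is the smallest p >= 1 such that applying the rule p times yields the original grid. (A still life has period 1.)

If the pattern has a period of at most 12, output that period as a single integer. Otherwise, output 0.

Simulating and comparing each generation to the original:
Gen 0 (original, given above): 3 live cells
Gen 1: 3 live cells, differs from original
Gen 2: 3 live cells, MATCHES original -> period = 2

Answer: 2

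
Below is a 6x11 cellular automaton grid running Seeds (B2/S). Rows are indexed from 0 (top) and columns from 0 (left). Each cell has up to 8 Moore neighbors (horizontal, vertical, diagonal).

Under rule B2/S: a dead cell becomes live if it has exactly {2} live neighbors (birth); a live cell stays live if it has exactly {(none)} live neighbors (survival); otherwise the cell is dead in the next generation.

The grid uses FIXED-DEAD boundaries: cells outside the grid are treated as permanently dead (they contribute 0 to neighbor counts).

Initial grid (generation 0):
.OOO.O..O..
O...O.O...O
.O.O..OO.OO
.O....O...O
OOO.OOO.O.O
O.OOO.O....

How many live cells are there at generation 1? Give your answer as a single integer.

Answer: 7

Derivation:
Simulating step by step:
Generation 0 (given above): 31 live cells
Generation 1: 7 live cells
O.....OO.O.
...........
....O...O..
...........
...........
.........O.
Population at generation 1: 7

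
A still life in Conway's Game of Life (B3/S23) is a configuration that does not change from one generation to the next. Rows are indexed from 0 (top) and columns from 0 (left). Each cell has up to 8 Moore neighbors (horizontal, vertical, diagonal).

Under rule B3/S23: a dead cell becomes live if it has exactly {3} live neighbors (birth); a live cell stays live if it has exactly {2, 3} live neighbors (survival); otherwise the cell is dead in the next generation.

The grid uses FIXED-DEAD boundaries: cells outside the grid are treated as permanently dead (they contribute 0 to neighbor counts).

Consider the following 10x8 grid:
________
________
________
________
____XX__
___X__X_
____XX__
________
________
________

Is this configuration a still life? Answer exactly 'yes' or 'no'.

Answer: yes

Derivation:
Compute generation 1 and compare to generation 0 (given above):
Generation 1:
________
________
________
________
____XX__
___X__X_
____XX__
________
________
________
The grids are IDENTICAL -> still life.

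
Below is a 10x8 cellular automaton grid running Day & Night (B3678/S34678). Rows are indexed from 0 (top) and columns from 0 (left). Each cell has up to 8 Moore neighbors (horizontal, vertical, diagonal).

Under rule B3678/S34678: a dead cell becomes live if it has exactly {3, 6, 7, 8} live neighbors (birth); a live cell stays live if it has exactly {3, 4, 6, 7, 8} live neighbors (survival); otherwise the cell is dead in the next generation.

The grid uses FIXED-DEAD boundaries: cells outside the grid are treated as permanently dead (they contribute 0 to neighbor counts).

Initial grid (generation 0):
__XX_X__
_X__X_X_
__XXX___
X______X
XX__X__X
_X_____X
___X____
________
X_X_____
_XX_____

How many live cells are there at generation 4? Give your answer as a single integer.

Simulating step by step:
Generation 0 (given above): 22 live cells
Generation 1: 14 live cells
____X___
___XX___
_X_X_X__
__X_X___
XX____X_
X_X_____
________
________
________
_X______
Generation 2: 13 live cells
___X____
__XXXX__
___X____
X_XX_X__
_XXX____
________
________
________
________
________
Generation 3: 14 live cells
__XX____
__XXX___
_X__XX__
___X____
_XXXX___
__X_____
________
________
________
________
Generation 4: 15 live cells
__XXX___
_XX_XX__
____X___
_X_X_X__
__XX____
_XX_____
________
________
________
________
Population at generation 4: 15

Answer: 15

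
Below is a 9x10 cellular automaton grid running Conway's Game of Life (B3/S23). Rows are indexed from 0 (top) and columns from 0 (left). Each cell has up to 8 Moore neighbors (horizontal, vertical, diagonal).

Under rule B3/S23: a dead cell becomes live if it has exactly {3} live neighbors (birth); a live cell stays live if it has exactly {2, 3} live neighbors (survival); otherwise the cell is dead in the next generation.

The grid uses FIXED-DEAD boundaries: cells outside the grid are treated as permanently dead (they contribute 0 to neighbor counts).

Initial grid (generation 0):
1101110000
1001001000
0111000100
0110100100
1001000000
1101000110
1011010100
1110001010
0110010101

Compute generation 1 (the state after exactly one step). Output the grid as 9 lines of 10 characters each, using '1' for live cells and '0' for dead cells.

Answer: 1111110000
1000011000
1000101100
1000100000
1001100110
1001001110
0001100000
1000110010
1010001110

Derivation:
Simulating step by step:
Generation 0 (given above): 38 live cells
Generation 1: 36 live cells
(generation 1 grid is the final answer)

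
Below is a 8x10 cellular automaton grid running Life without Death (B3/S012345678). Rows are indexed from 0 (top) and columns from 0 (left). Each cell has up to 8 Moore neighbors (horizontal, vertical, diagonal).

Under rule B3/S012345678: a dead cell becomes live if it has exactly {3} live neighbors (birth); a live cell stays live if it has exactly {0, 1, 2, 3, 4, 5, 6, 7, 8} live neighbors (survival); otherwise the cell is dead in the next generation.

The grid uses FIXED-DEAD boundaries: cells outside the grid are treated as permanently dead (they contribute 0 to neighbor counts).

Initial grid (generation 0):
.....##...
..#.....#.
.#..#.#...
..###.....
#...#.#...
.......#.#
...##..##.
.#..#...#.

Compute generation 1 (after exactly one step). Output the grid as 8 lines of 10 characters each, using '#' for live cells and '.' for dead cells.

Answer: .....##...
..#...###.
.#..###...
.####.....
#...###...
...#####.#
...##..###
.#.##..##.

Derivation:
Simulating step by step:
Generation 0 (given above): 22 live cells
Generation 1: 34 live cells
(generation 1 grid is the final answer)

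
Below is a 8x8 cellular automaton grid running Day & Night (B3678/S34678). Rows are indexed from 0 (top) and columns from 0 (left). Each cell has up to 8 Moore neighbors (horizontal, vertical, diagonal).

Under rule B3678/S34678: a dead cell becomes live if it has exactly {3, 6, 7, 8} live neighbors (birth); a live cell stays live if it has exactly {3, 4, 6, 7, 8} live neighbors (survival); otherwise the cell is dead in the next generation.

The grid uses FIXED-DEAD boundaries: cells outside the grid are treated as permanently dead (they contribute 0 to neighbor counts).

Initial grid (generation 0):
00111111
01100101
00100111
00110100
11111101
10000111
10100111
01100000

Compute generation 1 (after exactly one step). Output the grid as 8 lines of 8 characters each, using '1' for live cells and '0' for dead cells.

Answer: 01111110
01100011
00100100
00001111
01110110
11000011
00000101
01000010

Derivation:
Simulating step by step:
Generation 0 (given above): 35 live cells
Generation 1: 29 live cells
(generation 1 grid is the final answer)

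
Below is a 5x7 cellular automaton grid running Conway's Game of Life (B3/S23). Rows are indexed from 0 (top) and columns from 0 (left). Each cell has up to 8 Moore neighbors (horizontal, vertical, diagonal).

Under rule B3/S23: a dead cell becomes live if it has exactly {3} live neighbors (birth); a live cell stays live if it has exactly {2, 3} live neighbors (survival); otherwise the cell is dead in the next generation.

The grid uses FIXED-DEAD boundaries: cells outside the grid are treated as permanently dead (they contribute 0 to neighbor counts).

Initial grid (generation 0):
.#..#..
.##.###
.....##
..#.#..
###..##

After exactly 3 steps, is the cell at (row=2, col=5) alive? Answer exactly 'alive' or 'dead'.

Answer: alive

Derivation:
Simulating step by step:
Generation 0 (given above): 16 live cells
Generation 1: 19 live cells
.####..
.####.#
.##...#
..###..
.###.#.
Generation 2: 8 live cells
.#..##.
#...#..
.......
....##.
.#.....
Generation 3: 6 live cells
....##.
....##.
....##.
.......
.......

Cell (2,5) at generation 3: 1 -> alive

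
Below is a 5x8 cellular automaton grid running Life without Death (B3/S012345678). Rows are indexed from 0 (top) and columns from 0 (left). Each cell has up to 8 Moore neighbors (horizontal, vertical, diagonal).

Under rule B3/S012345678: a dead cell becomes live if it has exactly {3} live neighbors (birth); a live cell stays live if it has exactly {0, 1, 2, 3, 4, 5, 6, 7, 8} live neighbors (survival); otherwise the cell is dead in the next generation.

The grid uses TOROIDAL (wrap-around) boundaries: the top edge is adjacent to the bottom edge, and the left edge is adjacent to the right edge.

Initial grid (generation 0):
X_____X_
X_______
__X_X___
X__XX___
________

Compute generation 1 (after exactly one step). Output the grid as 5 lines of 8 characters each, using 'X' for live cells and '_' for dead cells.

Answer: X_____XX
XX_____X
_XX_X___
X__XX___
_______X

Derivation:
Simulating step by step:
Generation 0 (given above): 8 live cells
Generation 1: 13 live cells
(generation 1 grid is the final answer)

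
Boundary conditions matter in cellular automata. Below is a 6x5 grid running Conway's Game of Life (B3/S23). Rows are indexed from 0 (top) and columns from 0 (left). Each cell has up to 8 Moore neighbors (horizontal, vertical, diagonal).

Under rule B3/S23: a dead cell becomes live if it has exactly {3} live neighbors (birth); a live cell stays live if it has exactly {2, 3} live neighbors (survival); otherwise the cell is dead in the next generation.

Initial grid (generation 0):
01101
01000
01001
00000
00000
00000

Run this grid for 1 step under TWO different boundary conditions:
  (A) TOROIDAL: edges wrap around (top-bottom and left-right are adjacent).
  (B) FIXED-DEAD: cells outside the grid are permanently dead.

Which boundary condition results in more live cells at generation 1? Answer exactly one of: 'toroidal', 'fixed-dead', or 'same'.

Under TOROIDAL boundary, generation 1:
11100
01010
10000
00000
00000
00000
Population = 6

Under FIXED-DEAD boundary, generation 1:
01100
11010
00000
00000
00000
00000
Population = 5

Comparison: toroidal=6, fixed-dead=5 -> toroidal

Answer: toroidal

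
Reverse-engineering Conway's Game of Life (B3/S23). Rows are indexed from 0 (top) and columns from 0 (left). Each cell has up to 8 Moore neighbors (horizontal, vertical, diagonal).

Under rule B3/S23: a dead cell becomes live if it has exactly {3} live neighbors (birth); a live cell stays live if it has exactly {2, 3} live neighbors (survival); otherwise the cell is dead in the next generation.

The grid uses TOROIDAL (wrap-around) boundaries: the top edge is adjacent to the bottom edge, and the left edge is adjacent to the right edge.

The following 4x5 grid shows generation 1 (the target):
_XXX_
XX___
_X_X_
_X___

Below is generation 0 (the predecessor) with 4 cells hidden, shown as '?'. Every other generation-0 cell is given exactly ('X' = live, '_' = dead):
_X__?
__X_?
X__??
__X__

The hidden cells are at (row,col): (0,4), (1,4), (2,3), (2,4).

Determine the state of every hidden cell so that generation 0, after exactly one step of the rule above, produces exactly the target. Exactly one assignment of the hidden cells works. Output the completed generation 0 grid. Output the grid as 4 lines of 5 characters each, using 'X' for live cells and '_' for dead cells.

Answer: _X___
__X_X
X____
__X__

Derivation:
Hidden generation-0 cells (in order): (0,4), (1,4), (2,3), (2,4).
A hidden cell only influences target cells in its own 3x3 neighborhood. Try each of the 2^4 = 16 assignments, step the completed generation 0 forward once under B3/S23, and compare with the target:
  (0,4)=_ (1,4)=_ (2,3)=_ (2,4)=_ -> step gives (0,3)='_' but target has 'X' -> reject
  (0,4)=_ (1,4)=_ (2,3)=_ (2,4)=X -> step gives (0,3)='_' but target has 'X' -> reject
  (0,4)=_ (1,4)=_ (2,3)=X (2,4)=_ -> step gives (0,3)='_' but target has 'X' -> reject
  (0,4)=_ (1,4)=_ (2,3)=X (2,4)=X -> step gives (0,3)='_' but target has 'X' -> reject
  (0,4)=_ (1,4)=X (2,3)=_ (2,4)=_ -> step reproduces the target at every cell -> ACCEPT
  (0,4)=_ (1,4)=X (2,3)=_ (2,4)=X -> step gives (1,0)='_' but target has 'X' -> reject
  (0,4)=_ (1,4)=X (2,3)=X (2,4)=_ -> step gives (1,2)='X' but target has '_' -> reject
  (0,4)=_ (1,4)=X (2,3)=X (2,4)=X -> step gives (1,0)='_' but target has 'X' -> reject
  (0,4)=X (1,4)=_ (2,3)=_ (2,4)=_ -> step gives (2,3)='_' but target has 'X' -> reject
  (0,4)=X (1,4)=_ (2,3)=_ (2,4)=X -> step gives (1,0)='_' but target has 'X' -> reject
  (0,4)=X (1,4)=_ (2,3)=X (2,4)=_ -> step gives (1,2)='X' but target has '_' -> reject
  (0,4)=X (1,4)=_ (2,3)=X (2,4)=X -> step gives (1,0)='_' but target has 'X' -> reject
  (0,4)=X (1,4)=X (2,3)=_ (2,4)=_ -> step gives (0,0)='X' but target has '_' -> reject
  (0,4)=X (1,4)=X (2,3)=_ (2,4)=X -> step gives (0,0)='X' but target has '_' -> reject
  (0,4)=X (1,4)=X (2,3)=X (2,4)=_ -> step gives (0,0)='X' but target has '_' -> reject
  (0,4)=X (1,4)=X (2,3)=X (2,4)=X -> step gives (0,0)='X' but target has '_' -> reject
Unique solution: (0,4)=dead, (1,4)=live, (2,3)=dead, (2,4)=dead.
Check: live-neighbor counts of every cell in the completed generation 0:
22331
33121
13232
23111
Applying B3/S23 to generation 0 with these counts gives:
_XXX_
XX___
_X_X_
_X___
which matches the target exactly.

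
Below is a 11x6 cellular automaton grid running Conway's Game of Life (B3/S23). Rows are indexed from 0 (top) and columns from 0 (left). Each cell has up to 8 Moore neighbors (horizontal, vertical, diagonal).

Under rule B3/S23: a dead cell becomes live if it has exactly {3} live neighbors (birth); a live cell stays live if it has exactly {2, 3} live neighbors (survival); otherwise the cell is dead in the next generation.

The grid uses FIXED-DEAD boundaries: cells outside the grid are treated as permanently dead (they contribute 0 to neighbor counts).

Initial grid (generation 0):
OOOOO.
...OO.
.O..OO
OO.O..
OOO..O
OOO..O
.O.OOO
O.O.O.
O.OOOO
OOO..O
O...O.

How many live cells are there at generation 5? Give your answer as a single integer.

Simulating step by step:
Generation 0 (given above): 39 live cells
Generation 1: 20 live cells
.OO.O.
O.....
OO...O
...O.O
...OO.
.....O
.....O
O.....
O....O
O.O..O
O.....
Generation 2: 15 live cells
.O....
O.O...
OO..O.
..OO.O
...O.O
.....O
......
......
O.....
O.....
.O....
Generation 3: 15 live cells
.O....
O.O...
O...O.
.OOO.O
..OO.O
....O.
......
......
......
OO....
......
Generation 4: 10 live cells
.O....
O.....
O...O.
.O...O
.O...O
...OO.
......
......
......
......
......
Generation 5: 11 live cells
......
OO....
OO....
OO..OO
..O..O
....O.
......
......
......
......
......
Population at generation 5: 11

Answer: 11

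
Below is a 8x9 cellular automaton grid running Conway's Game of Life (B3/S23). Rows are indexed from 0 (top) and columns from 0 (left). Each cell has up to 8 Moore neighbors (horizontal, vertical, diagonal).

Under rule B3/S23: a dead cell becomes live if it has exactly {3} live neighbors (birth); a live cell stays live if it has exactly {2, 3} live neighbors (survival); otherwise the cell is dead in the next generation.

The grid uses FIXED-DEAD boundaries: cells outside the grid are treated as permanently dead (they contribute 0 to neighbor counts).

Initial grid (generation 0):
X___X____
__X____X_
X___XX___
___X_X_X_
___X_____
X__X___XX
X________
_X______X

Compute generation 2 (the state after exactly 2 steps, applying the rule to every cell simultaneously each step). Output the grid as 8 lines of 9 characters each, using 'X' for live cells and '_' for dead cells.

Simulating step by step:
Generation 0 (given above): 18 live cells
Generation 1: 19 live cells
_________
_X_XXX___
___XXX___
___X_XX__
__XX__XXX
_________
XX_____XX
_________
Generation 2: 13 live cells
(generation 2 grid is the final answer)

Answer: ____X____
__XX_X___
_________
_________
__XXXXXX_
_XX___X__
_________
_________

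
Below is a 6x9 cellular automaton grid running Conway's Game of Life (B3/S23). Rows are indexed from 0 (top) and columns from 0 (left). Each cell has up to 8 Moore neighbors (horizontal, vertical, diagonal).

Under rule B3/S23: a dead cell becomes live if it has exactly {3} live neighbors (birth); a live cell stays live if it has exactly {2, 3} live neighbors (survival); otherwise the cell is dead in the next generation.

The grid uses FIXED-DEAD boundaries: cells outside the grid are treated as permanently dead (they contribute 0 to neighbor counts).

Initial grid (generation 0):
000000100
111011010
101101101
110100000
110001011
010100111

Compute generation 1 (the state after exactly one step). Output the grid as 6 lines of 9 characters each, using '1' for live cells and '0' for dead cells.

Simulating step by step:
Generation 0 (given above): 26 live cells
Generation 1: 20 live cells
(generation 1 grid is the final answer)

Answer: 010001100
101010010
000001110
000101001
000010001
111000101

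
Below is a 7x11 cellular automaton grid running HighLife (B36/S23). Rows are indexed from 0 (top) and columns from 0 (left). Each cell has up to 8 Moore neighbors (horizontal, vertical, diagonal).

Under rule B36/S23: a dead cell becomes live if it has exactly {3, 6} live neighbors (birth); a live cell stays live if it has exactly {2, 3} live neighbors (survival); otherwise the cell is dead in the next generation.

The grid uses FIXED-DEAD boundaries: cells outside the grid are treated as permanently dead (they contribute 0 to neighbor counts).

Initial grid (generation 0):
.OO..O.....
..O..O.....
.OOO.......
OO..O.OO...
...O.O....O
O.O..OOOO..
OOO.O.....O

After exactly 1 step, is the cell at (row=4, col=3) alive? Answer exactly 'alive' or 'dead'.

Answer: alive

Derivation:
Simulating step by step:
Generation 0 (given above): 27 live cells
Generation 1: 30 live cells
.OO........
....O......
O..OOOO....
OO..OOO....
O.OO..O.O..
O.O..OOO.O.
O.OO.OOO...

Cell (4,3) at generation 1: 1 -> alive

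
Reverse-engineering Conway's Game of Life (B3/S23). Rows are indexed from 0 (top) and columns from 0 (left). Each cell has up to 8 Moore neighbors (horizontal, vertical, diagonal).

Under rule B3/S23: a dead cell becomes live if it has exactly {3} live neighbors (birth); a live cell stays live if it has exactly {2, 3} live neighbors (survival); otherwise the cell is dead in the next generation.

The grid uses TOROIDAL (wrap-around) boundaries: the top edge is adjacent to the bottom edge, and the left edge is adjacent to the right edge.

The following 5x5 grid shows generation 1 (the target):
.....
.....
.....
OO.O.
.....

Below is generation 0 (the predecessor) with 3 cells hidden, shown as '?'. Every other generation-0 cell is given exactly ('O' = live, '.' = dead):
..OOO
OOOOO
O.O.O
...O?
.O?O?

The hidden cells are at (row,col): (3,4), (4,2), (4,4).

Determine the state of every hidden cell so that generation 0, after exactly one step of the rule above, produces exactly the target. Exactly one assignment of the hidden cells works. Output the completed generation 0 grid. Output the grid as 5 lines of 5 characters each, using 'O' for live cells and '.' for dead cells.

Answer: ..OOO
OOOOO
O.O.O
...O.
.O.O.

Derivation:
Hidden generation-0 cells (in order): (3,4), (4,2), (4,4).
A hidden cell only influences target cells in its own 3x3 neighborhood. Try each of the 2^3 = 8 assignments, step the completed generation 0 forward once under B3/S23, and compare with the target:
  (3,4)=. (4,2)=. (4,4)=. -> step reproduces the target at every cell -> ACCEPT
  (3,4)=. (4,2)=. (4,4)=O -> step gives (3,0)='.' but target has 'O' -> reject
  (3,4)=. (4,2)=O (4,4)=. -> step gives (3,1)='.' but target has 'O' -> reject
  (3,4)=. (4,2)=O (4,4)=O -> step gives (3,0)='.' but target has 'O' -> reject
  (3,4)=O (4,2)=. (4,4)=. -> step gives (3,0)='.' but target has 'O' -> reject
  (3,4)=O (4,2)=. (4,4)=O -> step gives (3,0)='.' but target has 'O' -> reject
  (3,4)=O (4,2)=O (4,4)=. -> step gives (3,0)='.' but target has 'O' -> reject
  (3,4)=O (4,2)=O (4,4)=O -> step gives (3,0)='.' but target has 'O' -> reject
Unique solution: (3,4)=dead, (4,2)=dead, (4,4)=dead.
Check: live-neighbor counts of every cell in the completed generation 0:
55665
55576
45465
33434
21544
Applying B3/S23 to generation 0 with these counts gives:
.....
.....
.....
OO.O.
.....
which matches the target exactly.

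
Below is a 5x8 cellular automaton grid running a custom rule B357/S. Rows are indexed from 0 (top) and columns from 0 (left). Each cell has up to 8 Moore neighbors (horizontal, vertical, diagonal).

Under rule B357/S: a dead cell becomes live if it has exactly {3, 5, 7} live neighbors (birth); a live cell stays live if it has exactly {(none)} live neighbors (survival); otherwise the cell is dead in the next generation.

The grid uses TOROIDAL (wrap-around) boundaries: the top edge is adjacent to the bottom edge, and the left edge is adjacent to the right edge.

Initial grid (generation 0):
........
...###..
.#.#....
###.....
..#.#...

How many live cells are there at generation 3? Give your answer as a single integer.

Simulating step by step:
Generation 0 (given above): 10 live cells
Generation 1: 5 live cells
.....#..
..#.....
#.#.....
........
...#....
Generation 2: 2 live cells
........
.#......
.#......
........
........
Generation 3: 0 live cells
........
........
........
........
........
Population at generation 3: 0

Answer: 0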